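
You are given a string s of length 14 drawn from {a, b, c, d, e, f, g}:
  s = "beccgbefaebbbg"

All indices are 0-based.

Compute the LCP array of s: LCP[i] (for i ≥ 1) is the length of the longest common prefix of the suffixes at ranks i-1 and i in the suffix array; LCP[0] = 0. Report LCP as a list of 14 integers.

rank→(start, suffix):
  0 → (8, 'aebbbg')
  1 → (10, 'bbbg')
  2 → (11, 'bbg')
  3 → (0, 'beccgbefaebbbg')
  4 → (5, 'befaebbbg')
  5 → (12, 'bg')
  6 → (2, 'ccgbefaebbbg')
  7 → (3, 'cgbefaebbbg')
  8 → (9, 'ebbbg')
  9 → (1, 'eccgbefaebbbg')
  10 → (6, 'efaebbbg')
  11 → (7, 'faebbbg')
  12 → (13, 'g')
  13 → (4, 'gbefaebbbg')

SA = [8, 10, 11, 0, 5, 12, 2, 3, 9, 1, 6, 7, 13, 4]
rank  pair      lcp
   1  s[8:],s[10:]  0  ''
   2  s[10:],s[11:]  2  'bb'
   3  s[11:],s[0:]  1  'b'
   4  s[0:],s[5:]  2  'be'
   5  s[5:],s[12:]  1  'b'
   6  s[12:],s[2:]  0  ''
   7  s[2:],s[3:]  1  'c'
   8  s[3:],s[9:]  0  ''
   9  s[9:],s[1:]  1  'e'
  10  s[1:],s[6:]  1  'e'
  11  s[6:],s[7:]  0  ''
  12  s[7:],s[13:]  0  ''
  13  s[13:],s[4:]  1  'g'

[0, 0, 2, 1, 2, 1, 0, 1, 0, 1, 1, 0, 0, 1]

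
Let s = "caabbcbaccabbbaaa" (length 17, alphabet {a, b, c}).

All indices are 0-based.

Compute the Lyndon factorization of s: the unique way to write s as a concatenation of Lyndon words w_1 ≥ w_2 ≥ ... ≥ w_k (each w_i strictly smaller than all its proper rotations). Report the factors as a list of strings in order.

emit factor 1: 'c' (i=0, period=1)
emit factor 2: 'aabbcbaccabbb' (i=1, period=13)
emit factor 3: 'a' (i=14, period=1)
emit factor 4: 'a' (i=15, period=1)
emit factor 5: 'a' (i=16, period=1)

["c", "aabbcbaccabbb", "a", "a", "a"]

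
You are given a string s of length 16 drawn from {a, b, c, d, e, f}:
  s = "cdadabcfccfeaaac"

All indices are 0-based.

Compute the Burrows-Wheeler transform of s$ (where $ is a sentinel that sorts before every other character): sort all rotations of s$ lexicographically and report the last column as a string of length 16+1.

ceadadaaf$bcacfcc

rank  rotation           last
    0  $cdadabcfccfeaaac  c
    1  aaac$cdadabcfccfe  e
    2  aac$cdadabcfccfea  a
    3  abcfccfeaaac$cdad  d
    4  ac$cdadabcfccfeaa  a
    5  adabcfccfeaaac$cd  d
    6  bcfccfeaaac$cdada  a
    7  c$cdadabcfccfeaaa  a
    8  ccfeaaac$cdadabcf  f
    9  cdadabcfccfeaaac$  $
   10  cfccfeaaac$cdadab  b
   11  cfeaaac$cdadabcfc  c
   12  dabcfccfeaaac$cda  a
   13  dadabcfccfeaaac$c  c
   14  eaaac$cdadabcfccf  f
   15  fccfeaaac$cdadabc  c
   16  feaaac$cdadabcfcc  c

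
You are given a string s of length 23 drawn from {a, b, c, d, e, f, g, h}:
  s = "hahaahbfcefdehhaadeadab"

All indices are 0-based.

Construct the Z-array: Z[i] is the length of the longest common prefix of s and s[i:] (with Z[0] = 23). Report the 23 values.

Z[0]=23
i=1: outside box; Z[1]=0
i=2: outside box; Z[2]=2 scan→box=[2,4)
i=3: min(r-i=1, Z[1]=0)=0; Z[3]=0
i=4: outside box; Z[4]=0
i=5: outside box; Z[5]=1 scan→box=[5,6)
i=6: outside box; Z[6]=0
i=7: outside box; Z[7]=0
i=8: outside box; Z[8]=0
i=9: outside box; Z[9]=0
i=10: outside box; Z[10]=0
i=11: outside box; Z[11]=0
i=12: outside box; Z[12]=0
i=13: outside box; Z[13]=1 scan→box=[13,14)
i=14: outside box; Z[14]=2 scan→box=[14,16)
i=15: min(r-i=1, Z[1]=0)=0; Z[15]=0
i=16: outside box; Z[16]=0
i=17: outside box; Z[17]=0
i=18: outside box; Z[18]=0
i=19: outside box; Z[19]=0
i=20: outside box; Z[20]=0
i=21: outside box; Z[21]=0
i=22: outside box; Z[22]=0

[23, 0, 2, 0, 0, 1, 0, 0, 0, 0, 0, 0, 0, 1, 2, 0, 0, 0, 0, 0, 0, 0, 0]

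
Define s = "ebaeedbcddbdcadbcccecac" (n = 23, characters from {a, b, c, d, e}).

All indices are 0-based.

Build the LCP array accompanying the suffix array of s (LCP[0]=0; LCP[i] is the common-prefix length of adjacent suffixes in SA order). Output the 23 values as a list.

rank→(start, suffix):
  0 → (21, 'ac')
  1 → (13, 'adbcccecac')
  2 → (2, 'aeedbcddbdcadbcccecac')
  3 → (1, 'baeedbcddbdcadbcccecac')
  4 → (15, 'bcccecac')
  5 → (6, 'bcddbdcadbcccecac')
  6 → (10, 'bdcadbcccecac')
  7 → (22, 'c')
  8 → (20, 'cac')
  9 → (12, 'cadbcccecac')
  10 → (16, 'cccecac')
  11 → (17, 'ccecac')
  12 → (7, 'cddbdcadbcccecac')
  13 → (18, 'cecac')
  14 → (14, 'dbcccecac')
  15 → (5, 'dbcddbdcadbcccecac')
  16 → (9, 'dbdcadbcccecac')
  17 → (11, 'dcadbcccecac')
  18 → (8, 'ddbdcadbcccecac')
  19 → (0, 'ebaeedbcddbdcadbcccecac')
  20 → (19, 'ecac')
  21 → (4, 'edbcddbdcadbcccecac')
  22 → (3, 'eedbcddbdcadbcccecac')

SA = [21, 13, 2, 1, 15, 6, 10, 22, 20, 12, 16, 17, 7, 18, 14, 5, 9, 11, 8, 0, 19, 4, 3]
rank  pair      lcp
   1  s[21:],s[13:]  1  'a'
   2  s[13:],s[2:]  1  'a'
   3  s[2:],s[1:]  0  ''
   4  s[1:],s[15:]  1  'b'
   5  s[15:],s[6:]  2  'bc'
   6  s[6:],s[10:]  1  'b'
   7  s[10:],s[22:]  0  ''
   8  s[22:],s[20:]  1  'c'
   9  s[20:],s[12:]  2  'ca'
  10  s[12:],s[16:]  1  'c'
  11  s[16:],s[17:]  2  'cc'
  12  s[17:],s[7:]  1  'c'
  13  s[7:],s[18:]  1  'c'
  14  s[18:],s[14:]  0  ''
  15  s[14:],s[5:]  3  'dbc'
  16  s[5:],s[9:]  2  'db'
  17  s[9:],s[11:]  1  'd'
  18  s[11:],s[8:]  1  'd'
  19  s[8:],s[0:]  0  ''
  20  s[0:],s[19:]  1  'e'
  21  s[19:],s[4:]  1  'e'
  22  s[4:],s[3:]  1  'e'

[0, 1, 1, 0, 1, 2, 1, 0, 1, 2, 1, 2, 1, 1, 0, 3, 2, 1, 1, 0, 1, 1, 1]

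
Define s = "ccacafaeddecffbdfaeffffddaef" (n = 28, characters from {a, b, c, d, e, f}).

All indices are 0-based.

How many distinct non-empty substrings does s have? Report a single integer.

372

sorted suffixes:
  #0 SA[0]=2  'acafaeddecffbdfaeffffddaef'
  #1 SA[1]=6  'aeddecffbdfaeffffddaef'
  #2 SA[2]=25  'aef'
  #3 SA[3]=17  'aeffffddaef'
  #4 SA[4]=4  'afaeddecffbdfaeffffddaef'
  #5 SA[5]=14  'bdfaeffffddaef'
  #6 SA[6]=1  'cacafaeddecffbdfaeffffddaef'
  #7 SA[7]=3  'cafaeddecffbdfaeffffddaef'
  #8 SA[8]=0  'ccacafaeddecffbdfaeffffddaef'
  #9 SA[9]=11  'cffbdfaeffffddaef'
  #10 SA[10]=24  'daef'
  #11 SA[11]=23  'ddaef'
  #12 SA[12]=8  'ddecffbdfaeffffddaef'
  #13 SA[13]=9  'decffbdfaeffffddaef'
  #14 SA[14]=15  'dfaeffffddaef'
  #15 SA[15]=10  'ecffbdfaeffffddaef'
  #16 SA[16]=7  'eddecffbdfaeffffddaef'
  #17 SA[17]=26  'ef'
  #18 SA[18]=18  'effffddaef'
  #19 SA[19]=27  'f'
  #20 SA[20]=5  'faeddecffbdfaeffffddaef'
  #21 SA[21]=16  'faeffffddaef'
  #22 SA[22]=13  'fbdfaeffffddaef'
  #23 SA[23]=22  'fddaef'
  #24 SA[24]=12  'ffbdfaeffffddaef'
  #25 SA[25]=21  'ffddaef'
  #26 SA[26]=20  'fffddaef'
  #27 SA[27]=19  'ffffddaef'

SA = [2, 6, 25, 17, 4, 14, 1, 3, 0, 11, 24, 23, 8, 9, 15, 10, 7, 26, 18, 27, 5, 16, 13, 22, 12, 21, 20, 19]
i: (SA[i-1],SA[i]) lcp shared
  1: (2,6) 1 'a'
  2: (6,25) 2 'ae'
  3: (25,17) 3 'aef'
  4: (17,4) 1 'a'
  5: (4,14) 0 ''
  6: (14,1) 0 ''
  7: (1,3) 2 'ca'
  8: (3,0) 1 'c'
  9: (0,11) 1 'c'
  10: (11,24) 0 ''
  11: (24,23) 1 'd'
  12: (23,8) 2 'dd'
  13: (8,9) 1 'd'
  14: (9,15) 1 'd'
  15: (15,10) 0 ''
  16: (10,7) 1 'e'
  17: (7,26) 1 'e'
  18: (26,18) 2 'ef'
  19: (18,27) 0 ''
  20: (27,5) 1 'f'
  21: (5,16) 3 'fae'
  22: (16,13) 1 'f'
  23: (13,22) 1 'f'
  24: (22,12) 1 'f'
  25: (12,21) 2 'ff'
  26: (21,20) 2 'ff'
  27: (20,19) 3 'fff'

n(n+1)/2 = 28·29/2 = 406
Σ LCP = 0 + 1 + 2 + 3 + 1 + 0 + 0 + 2 + 1 + 1 + 0 + 1 + 2 + 1 + 1 + 0 + 1 + 1 + 2 + 0 + 1 + 3 + 1 + 1 + 1 + 2 + 2 + 3 = 34
distinct = 406 − 34 = 372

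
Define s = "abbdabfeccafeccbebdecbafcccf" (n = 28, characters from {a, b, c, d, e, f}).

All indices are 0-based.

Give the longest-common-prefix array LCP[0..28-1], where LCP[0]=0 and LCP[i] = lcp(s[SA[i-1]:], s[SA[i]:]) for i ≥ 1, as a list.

[0, 2, 1, 2, 0, 1, 1, 2, 1, 1, 0, 1, 2, 1, 2, 2, 2, 1, 0, 1, 0, 1, 2, 3, 0, 1, 1, 4]

rank→(start, suffix):
  0 → (0, 'abbdabfeccafeccbebdecbafcccf')
  1 → (4, 'abfeccafeccbebdecbafcccf')
  2 → (22, 'afcccf')
  3 → (10, 'afeccbebdecbafcccf')
  4 → (21, 'bafcccf')
  5 → (1, 'bbdabfeccafeccbebdecbafcccf')
  6 → (2, 'bdabfeccafeccbebdecbafcccf')
  7 → (17, 'bdecbafcccf')
  8 → (15, 'bebdecbafcccf')
  9 → (5, 'bfeccafeccbebdecbafcccf')
  10 → (9, 'cafeccbebdecbafcccf')
  11 → (20, 'cbafcccf')
  12 → (14, 'cbebdecbafcccf')
  13 → (8, 'ccafeccbebdecbafcccf')
  14 → (13, 'ccbebdecbafcccf')
  15 → (24, 'cccf')
  16 → (25, 'ccf')
  17 → (26, 'cf')
  18 → (3, 'dabfeccafeccbebdecbafcccf')
  19 → (18, 'decbafcccf')
  20 → (16, 'ebdecbafcccf')
  21 → (19, 'ecbafcccf')
  22 → (7, 'eccafeccbebdecbafcccf')
  23 → (12, 'eccbebdecbafcccf')
  24 → (27, 'f')
  25 → (23, 'fcccf')
  26 → (6, 'feccafeccbebdecbafcccf')
  27 → (11, 'feccbebdecbafcccf')

SA = [0, 4, 22, 10, 21, 1, 2, 17, 15, 5, 9, 20, 14, 8, 13, 24, 25, 26, 3, 18, 16, 19, 7, 12, 27, 23, 6, 11]
i: (SA[i-1],SA[i]) lcp shared
  1: (0,4) 2 'ab'
  2: (4,22) 1 'a'
  3: (22,10) 2 'af'
  4: (10,21) 0 ''
  5: (21,1) 1 'b'
  6: (1,2) 1 'b'
  7: (2,17) 2 'bd'
  8: (17,15) 1 'b'
  9: (15,5) 1 'b'
  10: (5,9) 0 ''
  11: (9,20) 1 'c'
  12: (20,14) 2 'cb'
  13: (14,8) 1 'c'
  14: (8,13) 2 'cc'
  15: (13,24) 2 'cc'
  16: (24,25) 2 'cc'
  17: (25,26) 1 'c'
  18: (26,3) 0 ''
  19: (3,18) 1 'd'
  20: (18,16) 0 ''
  21: (16,19) 1 'e'
  22: (19,7) 2 'ec'
  23: (7,12) 3 'ecc'
  24: (12,27) 0 ''
  25: (27,23) 1 'f'
  26: (23,6) 1 'f'
  27: (6,11) 4 'fecc'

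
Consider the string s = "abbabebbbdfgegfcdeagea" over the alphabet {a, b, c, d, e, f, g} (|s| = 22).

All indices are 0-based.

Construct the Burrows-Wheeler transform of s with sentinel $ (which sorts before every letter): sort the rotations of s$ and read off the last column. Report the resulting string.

rank  rotation                 last
    0  $abbabebbbdfgegfcdeagea  a
    1  a$abbabebbbdfgegfcdeage  e
    2  abbabebbbdfgegfcdeagea$  $
    3  abebbbdfgegfcdeagea$abb  b
    4  agea$abbabebbbdfgegfcde  e
    5  babebbbdfgegfcdeagea$ab  b
    6  bbabebbbdfgegfcdeagea$a  a
    7  bbbdfgegfcdeagea$abbabe  e
    8  bbdfgegfcdeagea$abbabeb  b
    9  bdfgegfcdeagea$abbabebb  b
   10  bebbbdfgegfcdeagea$abba  a
   11  cdeagea$abbabebbbdfgegf  f
   12  deagea$abbabebbbdfgegfc  c
   13  dfgegfcdeagea$abbabebbb  b
   14  ea$abbabebbbdfgegfcdeag  g
   15  eagea$abbabebbbdfgegfcd  d
   16  ebbbdfgegfcdeagea$abbab  b
   17  egfcdeagea$abbabebbbdfg  g
   18  fcdeagea$abbabebbbdfgeg  g
   19  fgegfcdeagea$abbabebbbd  d
   20  gea$abbabebbbdfgegfcdea  a
   21  gegfcdeagea$abbabebbbdf  f
   22  gfcdeagea$abbabebbbdfge  e

ae$bebaebbafcbgdbggdafe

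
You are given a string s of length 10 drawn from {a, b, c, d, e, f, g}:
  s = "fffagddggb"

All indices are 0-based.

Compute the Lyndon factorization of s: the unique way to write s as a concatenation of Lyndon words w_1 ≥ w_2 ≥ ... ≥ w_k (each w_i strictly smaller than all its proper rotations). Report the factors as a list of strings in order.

["f", "f", "f", "agddggb"]

emit factor 1: 'f' (i=0, period=1)
emit factor 2: 'f' (i=1, period=1)
emit factor 3: 'f' (i=2, period=1)
emit factor 4: 'agddggb' (i=3, period=7)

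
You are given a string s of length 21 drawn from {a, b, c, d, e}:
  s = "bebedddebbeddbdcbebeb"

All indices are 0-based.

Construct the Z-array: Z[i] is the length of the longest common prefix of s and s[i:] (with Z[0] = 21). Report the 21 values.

[21, 0, 2, 0, 0, 0, 0, 0, 1, 2, 0, 0, 0, 1, 0, 0, 4, 0, 3, 0, 1]

Z[0]=21
i=1: fresh scan; Z[1]=0
i=2: fresh scan; Z[2]=2 grow→box=[2,4)
i=3: min(r-i=1, Z[1]=0)=0; Z[3]=0
i=4: fresh scan; Z[4]=0
i=5: fresh scan; Z[5]=0
i=6: fresh scan; Z[6]=0
i=7: fresh scan; Z[7]=0
i=8: fresh scan; Z[8]=1 grow→box=[8,9)
i=9: fresh scan; Z[9]=2 grow→box=[9,11)
i=10: min(r-i=1, Z[1]=0)=0; Z[10]=0
i=11: fresh scan; Z[11]=0
i=12: fresh scan; Z[12]=0
i=13: fresh scan; Z[13]=1 grow→box=[13,14)
i=14: fresh scan; Z[14]=0
i=15: fresh scan; Z[15]=0
i=16: fresh scan; Z[16]=4 grow→box=[16,20)
i=17: min(r-i=3, Z[1]=0)=0; Z[17]=0
i=18: min(r-i=2, Z[2]=2)=2; Z[18]=3 grow→box=[18,21)
i=19: min(r-i=2, Z[1]=0)=0; Z[19]=0
i=20: min(r-i=1, Z[2]=2)=1; Z[20]=1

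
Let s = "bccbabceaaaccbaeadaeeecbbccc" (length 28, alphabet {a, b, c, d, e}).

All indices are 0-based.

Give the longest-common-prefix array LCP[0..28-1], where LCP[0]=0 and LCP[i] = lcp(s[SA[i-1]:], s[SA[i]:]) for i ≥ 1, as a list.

[0, 2, 1, 1, 1, 1, 2, 0, 2, 1, 1, 3, 2, 0, 1, 3, 2, 1, 2, 4, 2, 1, 0, 0, 2, 1, 1, 2]

sorted suffixes:
  #0 SA[0]=8  'aaaccbaeadaeeecbbccc'
  #1 SA[1]=9  'aaccbaeadaeeecbbccc'
  #2 SA[2]=4  'abceaaaccbaeadaeeecbbccc'
  #3 SA[3]=10  'accbaeadaeeecbbccc'
  #4 SA[4]=16  'adaeeecbbccc'
  #5 SA[5]=14  'aeadaeeecbbccc'
  #6 SA[6]=18  'aeeecbbccc'
  #7 SA[7]=3  'babceaaaccbaeadaeeecbbccc'
  #8 SA[8]=13  'baeadaeeecbbccc'
  #9 SA[9]=23  'bbccc'
  #10 SA[10]=0  'bccbabceaaaccbaeadaeeecbbccc'
  #11 SA[11]=24  'bccc'
  #12 SA[12]=5  'bceaaaccbaeadaeeecbbccc'
  #13 SA[13]=27  'c'
  #14 SA[14]=2  'cbabceaaaccbaeadaeeecbbccc'
  #15 SA[15]=12  'cbaeadaeeecbbccc'
  #16 SA[16]=22  'cbbccc'
  #17 SA[17]=26  'cc'
  #18 SA[18]=1  'ccbabceaaaccbaeadaeeecbbccc'
  #19 SA[19]=11  'ccbaeadaeeecbbccc'
  #20 SA[20]=25  'ccc'
  #21 SA[21]=6  'ceaaaccbaeadaeeecbbccc'
  #22 SA[22]=17  'daeeecbbccc'
  #23 SA[23]=7  'eaaaccbaeadaeeecbbccc'
  #24 SA[24]=15  'eadaeeecbbccc'
  #25 SA[25]=21  'ecbbccc'
  #26 SA[26]=20  'eecbbccc'
  #27 SA[27]=19  'eeecbbccc'

SA = [8, 9, 4, 10, 16, 14, 18, 3, 13, 23, 0, 24, 5, 27, 2, 12, 22, 26, 1, 11, 25, 6, 17, 7, 15, 21, 20, 19]
[i] adj suffixes → lcp
  [1] 8/9 → 2 ('aa')
  [2] 9/4 → 1 ('a')
  [3] 4/10 → 1 ('a')
  [4] 10/16 → 1 ('a')
  [5] 16/14 → 1 ('a')
  [6] 14/18 → 2 ('ae')
  [7] 18/3 → 0 ('')
  [8] 3/13 → 2 ('ba')
  [9] 13/23 → 1 ('b')
  [10] 23/0 → 1 ('b')
  [11] 0/24 → 3 ('bcc')
  [12] 24/5 → 2 ('bc')
  [13] 5/27 → 0 ('')
  [14] 27/2 → 1 ('c')
  [15] 2/12 → 3 ('cba')
  [16] 12/22 → 2 ('cb')
  [17] 22/26 → 1 ('c')
  [18] 26/1 → 2 ('cc')
  [19] 1/11 → 4 ('ccba')
  [20] 11/25 → 2 ('cc')
  [21] 25/6 → 1 ('c')
  [22] 6/17 → 0 ('')
  [23] 17/7 → 0 ('')
  [24] 7/15 → 2 ('ea')
  [25] 15/21 → 1 ('e')
  [26] 21/20 → 1 ('e')
  [27] 20/19 → 2 ('ee')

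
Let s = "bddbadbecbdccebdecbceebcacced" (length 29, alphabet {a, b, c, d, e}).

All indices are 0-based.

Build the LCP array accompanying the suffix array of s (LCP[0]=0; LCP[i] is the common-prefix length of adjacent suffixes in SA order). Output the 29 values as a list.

[0, 1, 0, 1, 2, 1, 2, 2, 1, 0, 1, 2, 1, 3, 1, 2, 2, 0, 1, 2, 1, 1, 1, 0, 2, 1, 3, 1, 1]

rank→(start, suffix):
  0 → (24, 'acced')
  1 → (4, 'adbecbdccebdecbceebcacced')
  2 → (3, 'badbecbdccebdecbceebcacced')
  3 → (22, 'bcacced')
  4 → (18, 'bceebcacced')
  5 → (9, 'bdccebdecbceebcacced')
  6 → (0, 'bddbadbecbdccebdecbceebcacced')
  7 → (14, 'bdecbceebcacced')
  8 → (6, 'becbdccebdecbceebcacced')
  9 → (23, 'cacced')
  10 → (17, 'cbceebcacced')
  11 → (8, 'cbdccebdecbceebcacced')
  12 → (11, 'ccebdecbceebcacced')
  13 → (25, 'cced')
  14 → (12, 'cebdecbceebcacced')
  15 → (26, 'ced')
  16 → (19, 'ceebcacced')
  17 → (28, 'd')
  18 → (2, 'dbadbecbdccebdecbceebcacced')
  19 → (5, 'dbecbdccebdecbceebcacced')
  20 → (10, 'dccebdecbceebcacced')
  21 → (1, 'ddbadbecbdccebdecbceebcacced')
  22 → (15, 'decbceebcacced')
  23 → (21, 'ebcacced')
  24 → (13, 'ebdecbceebcacced')
  25 → (16, 'ecbceebcacced')
  26 → (7, 'ecbdccebdecbceebcacced')
  27 → (27, 'ed')
  28 → (20, 'eebcacced')

SA = [24, 4, 3, 22, 18, 9, 0, 14, 6, 23, 17, 8, 11, 25, 12, 26, 19, 28, 2, 5, 10, 1, 15, 21, 13, 16, 7, 27, 20]
[i] adj suffixes → lcp
  [1] 24/4 → 1 ('a')
  [2] 4/3 → 0 ('')
  [3] 3/22 → 1 ('b')
  [4] 22/18 → 2 ('bc')
  [5] 18/9 → 1 ('b')
  [6] 9/0 → 2 ('bd')
  [7] 0/14 → 2 ('bd')
  [8] 14/6 → 1 ('b')
  [9] 6/23 → 0 ('')
  [10] 23/17 → 1 ('c')
  [11] 17/8 → 2 ('cb')
  [12] 8/11 → 1 ('c')
  [13] 11/25 → 3 ('cce')
  [14] 25/12 → 1 ('c')
  [15] 12/26 → 2 ('ce')
  [16] 26/19 → 2 ('ce')
  [17] 19/28 → 0 ('')
  [18] 28/2 → 1 ('d')
  [19] 2/5 → 2 ('db')
  [20] 5/10 → 1 ('d')
  [21] 10/1 → 1 ('d')
  [22] 1/15 → 1 ('d')
  [23] 15/21 → 0 ('')
  [24] 21/13 → 2 ('eb')
  [25] 13/16 → 1 ('e')
  [26] 16/7 → 3 ('ecb')
  [27] 7/27 → 1 ('e')
  [28] 27/20 → 1 ('e')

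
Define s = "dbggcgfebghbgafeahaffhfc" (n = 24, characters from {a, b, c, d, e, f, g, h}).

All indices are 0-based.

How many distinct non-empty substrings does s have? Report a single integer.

rank→(start, suffix):
  0 → (13, 'afeahaffhfc')
  1 → (18, 'affhfc')
  2 → (16, 'ahaffhfc')
  3 → (11, 'bgafeahaffhfc')
  4 → (1, 'bggcgfebghbgafeahaffhfc')
  5 → (8, 'bghbgafeahaffhfc')
  6 → (23, 'c')
  7 → (4, 'cgfebghbgafeahaffhfc')
  8 → (0, 'dbggcgfebghbgafeahaffhfc')
  9 → (15, 'eahaffhfc')
  10 → (7, 'ebghbgafeahaffhfc')
  11 → (22, 'fc')
  12 → (14, 'feahaffhfc')
  13 → (6, 'febghbgafeahaffhfc')
  14 → (19, 'ffhfc')
  15 → (20, 'fhfc')
  16 → (12, 'gafeahaffhfc')
  17 → (3, 'gcgfebghbgafeahaffhfc')
  18 → (5, 'gfebghbgafeahaffhfc')
  19 → (2, 'ggcgfebghbgafeahaffhfc')
  20 → (9, 'ghbgafeahaffhfc')
  21 → (17, 'haffhfc')
  22 → (10, 'hbgafeahaffhfc')
  23 → (21, 'hfc')

SA = [13, 18, 16, 11, 1, 8, 23, 4, 0, 15, 7, 22, 14, 6, 19, 20, 12, 3, 5, 2, 9, 17, 10, 21]
rank  pair      lcp
   1  s[13:],s[18:]  2  'af'
   2  s[18:],s[16:]  1  'a'
   3  s[16:],s[11:]  0  ''
   4  s[11:],s[1:]  2  'bg'
   5  s[1:],s[8:]  2  'bg'
   6  s[8:],s[23:]  0  ''
   7  s[23:],s[4:]  1  'c'
   8  s[4:],s[0:]  0  ''
   9  s[0:],s[15:]  0  ''
  10  s[15:],s[7:]  1  'e'
  11  s[7:],s[22:]  0  ''
  12  s[22:],s[14:]  1  'f'
  13  s[14:],s[6:]  2  'fe'
  14  s[6:],s[19:]  1  'f'
  15  s[19:],s[20:]  1  'f'
  16  s[20:],s[12:]  0  ''
  17  s[12:],s[3:]  1  'g'
  18  s[3:],s[5:]  1  'g'
  19  s[5:],s[2:]  1  'g'
  20  s[2:],s[9:]  1  'g'
  21  s[9:],s[17:]  0  ''
  22  s[17:],s[10:]  1  'h'
  23  s[10:],s[21:]  1  'h'

n(n+1)/2 = 24·25/2 = 300
Σ LCP = 0 + 2 + 1 + 0 + 2 + 2 + 0 + 1 + 0 + 0 + 1 + 0 + 1 + 2 + 1 + 1 + 0 + 1 + 1 + 1 + 1 + 0 + 1 + 1 = 20
distinct = 300 − 20 = 280

280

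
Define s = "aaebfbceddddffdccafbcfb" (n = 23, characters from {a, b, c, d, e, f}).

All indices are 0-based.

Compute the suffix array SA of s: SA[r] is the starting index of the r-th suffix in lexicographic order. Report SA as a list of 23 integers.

sorted suffixes:
  #0 SA[0]=0  'aaebfbceddddffdccafbcfb'
  #1 SA[1]=1  'aebfbceddddffdccafbcfb'
  #2 SA[2]=17  'afbcfb'
  #3 SA[3]=22  'b'
  #4 SA[4]=5  'bceddddffdccafbcfb'
  #5 SA[5]=19  'bcfb'
  #6 SA[6]=3  'bfbceddddffdccafbcfb'
  #7 SA[7]=16  'cafbcfb'
  #8 SA[8]=15  'ccafbcfb'
  #9 SA[9]=6  'ceddddffdccafbcfb'
  #10 SA[10]=20  'cfb'
  #11 SA[11]=14  'dccafbcfb'
  #12 SA[12]=8  'ddddffdccafbcfb'
  #13 SA[13]=9  'dddffdccafbcfb'
  #14 SA[14]=10  'ddffdccafbcfb'
  #15 SA[15]=11  'dffdccafbcfb'
  #16 SA[16]=2  'ebfbceddddffdccafbcfb'
  #17 SA[17]=7  'eddddffdccafbcfb'
  #18 SA[18]=21  'fb'
  #19 SA[19]=4  'fbceddddffdccafbcfb'
  #20 SA[20]=18  'fbcfb'
  #21 SA[21]=13  'fdccafbcfb'
  #22 SA[22]=12  'ffdccafbcfb'

[0, 1, 17, 22, 5, 19, 3, 16, 15, 6, 20, 14, 8, 9, 10, 11, 2, 7, 21, 4, 18, 13, 12]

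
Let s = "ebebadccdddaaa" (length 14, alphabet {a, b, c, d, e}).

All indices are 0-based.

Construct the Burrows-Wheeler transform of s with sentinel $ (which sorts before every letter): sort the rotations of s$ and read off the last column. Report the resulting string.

aaadbeedcdadcb$

rank  rotation         last
    0  $ebebadccdddaaa  a
    1  a$ebebadccdddaa  a
    2  aa$ebebadccddda  a
    3  aaa$ebebadccddd  d
    4  adccdddaaa$ebeb  b
    5  badccdddaaa$ebe  e
    6  bebadccdddaaa$e  e
    7  ccdddaaa$ebebad  d
    8  cdddaaa$ebebadc  c
    9  daaa$ebebadccdd  d
   10  dccdddaaa$ebeba  a
   11  ddaaa$ebebadccd  d
   12  dddaaa$ebebadcc  c
   13  ebadccdddaaa$eb  b
   14  ebebadccdddaaa$  $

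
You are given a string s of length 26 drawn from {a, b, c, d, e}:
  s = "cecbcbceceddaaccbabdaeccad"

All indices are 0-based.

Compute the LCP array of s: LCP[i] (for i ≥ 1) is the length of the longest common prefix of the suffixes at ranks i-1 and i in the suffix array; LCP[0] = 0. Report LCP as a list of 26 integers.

rank | idx | suffix
   0 |  12 | aaccbabdaeccad
   1 |  17 | abdaeccad
   2 |  13 | accbabdaeccad
   3 |  24 | ad
   4 |  20 | aeccad
   5 |  16 | babdaeccad
   6 |   3 | bcbceceddaaccbabdaeccad
   7 |   5 | bceceddaaccbabdaeccad
   8 |  18 | bdaeccad
   9 |  23 | cad
  10 |  15 | cbabdaeccad
  11 |   2 | cbcbceceddaaccbabdaeccad
  12 |   4 | cbceceddaaccbabdaeccad
  13 |  22 | ccad
  14 |  14 | ccbabdaeccad
  15 |   0 | cecbcbceceddaaccbabdaeccad
  16 |   6 | ceceddaaccbabdaeccad
  17 |   8 | ceddaaccbabdaeccad
  18 |  25 | d
  19 |  11 | daaccbabdaeccad
  20 |  19 | daeccad
  21 |  10 | ddaaccbabdaeccad
  22 |   1 | ecbcbceceddaaccbabdaeccad
  23 |  21 | eccad
  24 |   7 | eceddaaccbabdaeccad
  25 |   9 | eddaaccbabdaeccad

SA = [12, 17, 13, 24, 20, 16, 3, 5, 18, 23, 15, 2, 4, 22, 14, 0, 6, 8, 25, 11, 19, 10, 1, 21, 7, 9]
i: (SA[i-1],SA[i]) lcp shared
  1: (12,17) 1 'a'
  2: (17,13) 1 'a'
  3: (13,24) 1 'a'
  4: (24,20) 1 'a'
  5: (20,16) 0 ''
  6: (16,3) 1 'b'
  7: (3,5) 2 'bc'
  8: (5,18) 1 'b'
  9: (18,23) 0 ''
  10: (23,15) 1 'c'
  11: (15,2) 2 'cb'
  12: (2,4) 3 'cbc'
  13: (4,22) 1 'c'
  14: (22,14) 2 'cc'
  15: (14,0) 1 'c'
  16: (0,6) 3 'cec'
  17: (6,8) 2 'ce'
  18: (8,25) 0 ''
  19: (25,11) 1 'd'
  20: (11,19) 2 'da'
  21: (19,10) 1 'd'
  22: (10,1) 0 ''
  23: (1,21) 2 'ec'
  24: (21,7) 2 'ec'
  25: (7,9) 1 'e'

[0, 1, 1, 1, 1, 0, 1, 2, 1, 0, 1, 2, 3, 1, 2, 1, 3, 2, 0, 1, 2, 1, 0, 2, 2, 1]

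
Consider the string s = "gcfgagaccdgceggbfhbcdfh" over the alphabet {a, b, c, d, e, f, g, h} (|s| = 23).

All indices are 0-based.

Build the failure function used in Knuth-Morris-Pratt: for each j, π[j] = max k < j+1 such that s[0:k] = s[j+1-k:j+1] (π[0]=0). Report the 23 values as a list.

π[0] = 0
j=1 s[j]='c': π[1]=0 (border '')
j=2 s[j]='f': π[2]=0 (border '')
j=3 s[j]='g': π[3]=1 (border 'g')
j=4 s[j]='a': k: 1→0; π[4]=0 (border '')
j=5 s[j]='g': π[5]=1 (border 'g')
j=6 s[j]='a': k: 1→0; π[6]=0 (border '')
j=7 s[j]='c': π[7]=0 (border '')
j=8 s[j]='c': π[8]=0 (border '')
j=9 s[j]='d': π[9]=0 (border '')
j=10 s[j]='g': π[10]=1 (border 'g')
j=11 s[j]='c': π[11]=2 (border 'gc')
j=12 s[j]='e': k: 2→0; π[12]=0 (border '')
j=13 s[j]='g': π[13]=1 (border 'g')
j=14 s[j]='g': k: 1→0; π[14]=1 (border 'g')
j=15 s[j]='b': k: 1→0; π[15]=0 (border '')
j=16 s[j]='f': π[16]=0 (border '')
j=17 s[j]='h': π[17]=0 (border '')
j=18 s[j]='b': π[18]=0 (border '')
j=19 s[j]='c': π[19]=0 (border '')
j=20 s[j]='d': π[20]=0 (border '')
j=21 s[j]='f': π[21]=0 (border '')
j=22 s[j]='h': π[22]=0 (border '')

[0, 0, 0, 1, 0, 1, 0, 0, 0, 0, 1, 2, 0, 1, 1, 0, 0, 0, 0, 0, 0, 0, 0]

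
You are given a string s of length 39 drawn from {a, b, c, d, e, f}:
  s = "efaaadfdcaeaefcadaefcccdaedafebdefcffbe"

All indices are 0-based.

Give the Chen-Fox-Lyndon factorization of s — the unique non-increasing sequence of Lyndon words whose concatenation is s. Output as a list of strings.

["ef", "aaadfdcaeaefcadaefcccdaedafebdefcffbe"]

emit factor 1: 'ef' (i=0, period=2)
emit factor 2: 'aaadfdcaeaefcadaefcccdaedafebdefcffbe' (i=2, period=37)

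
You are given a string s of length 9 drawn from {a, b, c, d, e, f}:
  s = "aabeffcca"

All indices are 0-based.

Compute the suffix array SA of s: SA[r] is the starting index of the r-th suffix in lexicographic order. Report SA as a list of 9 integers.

rank | idx | suffix
   0 |   8 | a
   1 |   0 | aabeffcca
   2 |   1 | abeffcca
   3 |   2 | beffcca
   4 |   7 | ca
   5 |   6 | cca
   6 |   3 | effcca
   7 |   5 | fcca
   8 |   4 | ffcca

[8, 0, 1, 2, 7, 6, 3, 5, 4]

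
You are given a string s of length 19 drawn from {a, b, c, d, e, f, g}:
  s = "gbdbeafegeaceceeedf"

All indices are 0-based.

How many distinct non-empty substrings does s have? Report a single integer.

175

rank | idx | suffix
   0 |  10 | aceceeedf
   1 |   5 | afegeaceceeedf
   2 |   1 | bdbeafegeaceceeedf
   3 |   3 | beafegeaceceeedf
   4 |  11 | ceceeedf
   5 |  13 | ceeedf
   6 |   2 | dbeafegeaceceeedf
   7 |  17 | df
   8 |   9 | eaceceeedf
   9 |   4 | eafegeaceceeedf
  10 |  12 | eceeedf
  11 |  16 | edf
  12 |  15 | eedf
  13 |  14 | eeedf
  14 |   7 | egeaceceeedf
  15 |  18 | f
  16 |   6 | fegeaceceeedf
  17 |   0 | gbdbeafegeaceceeedf
  18 |   8 | geaceceeedf

SA = [10, 5, 1, 3, 11, 13, 2, 17, 9, 4, 12, 16, 15, 14, 7, 18, 6, 0, 8]
i: (SA[i-1],SA[i]) lcp shared
  1: (10,5) 1 'a'
  2: (5,1) 0 ''
  3: (1,3) 1 'b'
  4: (3,11) 0 ''
  5: (11,13) 2 'ce'
  6: (13,2) 0 ''
  7: (2,17) 1 'd'
  8: (17,9) 0 ''
  9: (9,4) 2 'ea'
  10: (4,12) 1 'e'
  11: (12,16) 1 'e'
  12: (16,15) 1 'e'
  13: (15,14) 2 'ee'
  14: (14,7) 1 'e'
  15: (7,18) 0 ''
  16: (18,6) 1 'f'
  17: (6,0) 0 ''
  18: (0,8) 1 'g'

n(n+1)/2 = 19·20/2 = 190
Σ LCP = 0 + 1 + 0 + 1 + 0 + 2 + 0 + 1 + 0 + 2 + 1 + 1 + 1 + 2 + 1 + 0 + 1 + 0 + 1 = 15
distinct = 190 − 15 = 175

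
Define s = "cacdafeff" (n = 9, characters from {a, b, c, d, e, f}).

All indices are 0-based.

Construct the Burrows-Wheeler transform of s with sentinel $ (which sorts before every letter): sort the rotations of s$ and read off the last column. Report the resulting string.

fcd$acffae

rank  rotation    last
    0  $cacdafeff  f
    1  acdafeff$c  c
    2  afeff$cacd  d
    3  cacdafeff$  $
    4  cdafeff$ca  a
    5  dafeff$cac  c
    6  eff$cacdaf  f
    7  f$cacdafef  f
    8  feff$cacda  a
    9  ff$cacdafe  e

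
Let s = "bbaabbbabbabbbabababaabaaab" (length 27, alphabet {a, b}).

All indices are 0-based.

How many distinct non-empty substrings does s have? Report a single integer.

rank→(start, suffix):
  0 → (23, 'aaab')
  1 → (24, 'aab')
  2 → (20, 'aabaaab')
  3 → (2, 'aabbbabbabbbabababaabaaab')
  4 → (25, 'ab')
  5 → (21, 'abaaab')
  6 → (18, 'abaabaaab')
  7 → (16, 'ababaabaaab')
  8 → (14, 'abababaabaaab')
  9 → (7, 'abbabbbabababaabaaab')
  10 → (10, 'abbbabababaabaaab')
  11 → (3, 'abbbabbabbbabababaabaaab')
  12 → (26, 'b')
  13 → (22, 'baaab')
  14 → (19, 'baabaaab')
  15 → (1, 'baabbbabbabbbabababaabaaab')
  16 → (17, 'babaabaaab')
  17 → (15, 'bababaabaaab')
  18 → (13, 'babababaabaaab')
  19 → (6, 'babbabbbabababaabaaab')
  20 → (9, 'babbbabababaabaaab')
  21 → (0, 'bbaabbbabbabbbabababaabaaab')
  22 → (12, 'bbabababaabaaab')
  23 → (5, 'bbabbabbbabababaabaaab')
  24 → (8, 'bbabbbabababaabaaab')
  25 → (11, 'bbbabababaabaaab')
  26 → (4, 'bbbabbabbbabababaabaaab')

SA = [23, 24, 20, 2, 25, 21, 18, 16, 14, 7, 10, 3, 26, 22, 19, 1, 17, 15, 13, 6, 9, 0, 12, 5, 8, 11, 4]
i: (SA[i-1],SA[i]) lcp shared
  1: (23,24) 2 'aa'
  2: (24,20) 3 'aab'
  3: (20,2) 3 'aab'
  4: (2,25) 1 'a'
  5: (25,21) 2 'ab'
  6: (21,18) 4 'abaa'
  7: (18,16) 3 'aba'
  8: (16,14) 5 'ababa'
  9: (14,7) 2 'ab'
  10: (7,10) 3 'abb'
  11: (10,3) 6 'abbbab'
  12: (3,26) 0 ''
  13: (26,22) 1 'b'
  14: (22,19) 3 'baa'
  15: (19,1) 4 'baab'
  16: (1,17) 2 'ba'
  17: (17,15) 4 'baba'
  18: (15,13) 6 'bababa'
  19: (13,6) 3 'bab'
  20: (6,9) 4 'babb'
  21: (9,0) 1 'b'
  22: (0,12) 3 'bba'
  23: (12,5) 4 'bbab'
  24: (5,8) 5 'bbabb'
  25: (8,11) 2 'bb'
  26: (11,4) 5 'bbbab'

n(n+1)/2 = 27·28/2 = 378
Σ LCP = 0 + 2 + 3 + 3 + 1 + 2 + 4 + 3 + 5 + 2 + 3 + 6 + 0 + 1 + 3 + 4 + 2 + 4 + 6 + 3 + 4 + 1 + 3 + 4 + 5 + 2 + 5 = 81
distinct = 378 − 81 = 297

297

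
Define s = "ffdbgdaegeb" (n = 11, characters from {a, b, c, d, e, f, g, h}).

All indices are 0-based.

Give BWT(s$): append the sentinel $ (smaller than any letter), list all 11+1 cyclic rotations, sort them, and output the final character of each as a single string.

rank  rotation      last
    0  $ffdbgdaegeb  b
    1  aegeb$ffdbgd  d
    2  b$ffdbgdaege  e
    3  bgdaegeb$ffd  d
    4  daegeb$ffdbg  g
    5  dbgdaegeb$ff  f
    6  eb$ffdbgdaeg  g
    7  egeb$ffdbgda  a
    8  fdbgdaegeb$f  f
    9  ffdbgdaegeb$  $
   10  gdaegeb$ffdb  b
   11  geb$ffdbgdae  e

bdedgfgaf$be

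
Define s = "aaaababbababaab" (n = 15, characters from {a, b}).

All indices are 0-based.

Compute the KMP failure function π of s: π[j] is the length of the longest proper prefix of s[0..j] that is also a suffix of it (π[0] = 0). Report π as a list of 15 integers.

[0, 1, 2, 3, 0, 1, 0, 0, 1, 0, 1, 0, 1, 2, 0]

π[0] = 0
j=1 s[j]='a': π[1]=1 (border 'a')
j=2 s[j]='a': π[2]=2 (border 'aa')
j=3 s[j]='a': π[3]=3 (border 'aaa')
j=4 s[j]='b': k: 3→2→1→0; π[4]=0 (border '')
j=5 s[j]='a': π[5]=1 (border 'a')
j=6 s[j]='b': k: 1→0; π[6]=0 (border '')
j=7 s[j]='b': π[7]=0 (border '')
j=8 s[j]='a': π[8]=1 (border 'a')
j=9 s[j]='b': k: 1→0; π[9]=0 (border '')
j=10 s[j]='a': π[10]=1 (border 'a')
j=11 s[j]='b': k: 1→0; π[11]=0 (border '')
j=12 s[j]='a': π[12]=1 (border 'a')
j=13 s[j]='a': π[13]=2 (border 'aa')
j=14 s[j]='b': k: 2→1→0; π[14]=0 (border '')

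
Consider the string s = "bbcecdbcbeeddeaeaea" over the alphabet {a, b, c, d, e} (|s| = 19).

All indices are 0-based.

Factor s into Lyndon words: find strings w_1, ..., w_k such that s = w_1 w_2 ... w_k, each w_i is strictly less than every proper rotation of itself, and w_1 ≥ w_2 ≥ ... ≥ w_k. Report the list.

emit factor 1: 'bbcecdbcbeedde' (i=0, period=14)
emit factor 2: 'ae' (i=14, period=2)
emit factor 3: 'ae' (i=16, period=2)
emit factor 4: 'a' (i=18, period=1)

["bbcecdbcbeedde", "ae", "ae", "a"]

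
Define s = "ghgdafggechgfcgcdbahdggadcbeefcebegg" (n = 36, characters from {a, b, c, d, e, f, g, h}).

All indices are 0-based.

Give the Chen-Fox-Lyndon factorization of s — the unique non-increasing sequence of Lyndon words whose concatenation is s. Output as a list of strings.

emit factor 1: 'gh' (i=0, period=2)
emit factor 2: 'g' (i=2, period=1)
emit factor 3: 'd' (i=3, period=1)
emit factor 4: 'afggechgfcgcdbahdgg' (i=4, period=19)
emit factor 5: 'adcbeefcebegg' (i=23, period=13)

["gh", "g", "d", "afggechgfcgcdbahdgg", "adcbeefcebegg"]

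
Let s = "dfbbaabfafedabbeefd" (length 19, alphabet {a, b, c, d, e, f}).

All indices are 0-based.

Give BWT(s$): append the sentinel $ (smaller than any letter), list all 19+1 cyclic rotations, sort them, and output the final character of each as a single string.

rank  rotation              last
    0  $dfbbaabfafedabbeefd  d
    1  aabfafedabbeefd$dfbb  b
    2  abbeefd$dfbbaabfafed  d
    3  abfafedabbeefd$dfbba  a
    4  afedabbeefd$dfbbaabf  f
    5  baabfafedabbeefd$dfb  b
    6  bbaabfafedabbeefd$df  f
    7  bbeefd$dfbbaabfafeda  a
    8  beefd$dfbbaabfafedab  b
    9  bfafedabbeefd$dfbbaa  a
   10  d$dfbbaabfafedabbeef  f
   11  dabbeefd$dfbbaabfafe  e
   12  dfbbaabfafedabbeefd$  $
   13  edabbeefd$dfbbaabfaf  f
   14  eefd$dfbbaabfafedabb  b
   15  efd$dfbbaabfafedabbe  e
   16  fafedabbeefd$dfbbaab  b
   17  fbbaabfafedabbeefd$d  d
   18  fd$dfbbaabfafedabbee  e
   19  fedabbeefd$dfbbaabfa  a

dbdafbfabafe$fbebdea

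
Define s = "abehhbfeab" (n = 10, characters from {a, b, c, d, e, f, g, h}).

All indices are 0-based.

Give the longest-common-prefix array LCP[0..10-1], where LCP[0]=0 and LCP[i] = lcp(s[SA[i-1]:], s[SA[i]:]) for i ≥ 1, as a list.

[0, 2, 0, 1, 1, 0, 1, 0, 0, 1]

rank | idx | suffix
   0 |   8 | ab
   1 |   0 | abehhbfeab
   2 |   9 | b
   3 |   1 | behhbfeab
   4 |   5 | bfeab
   5 |   7 | eab
   6 |   2 | ehhbfeab
   7 |   6 | feab
   8 |   4 | hbfeab
   9 |   3 | hhbfeab

SA = [8, 0, 9, 1, 5, 7, 2, 6, 4, 3]
i: (SA[i-1],SA[i]) lcp shared
  1: (8,0) 2 'ab'
  2: (0,9) 0 ''
  3: (9,1) 1 'b'
  4: (1,5) 1 'b'
  5: (5,7) 0 ''
  6: (7,2) 1 'e'
  7: (2,6) 0 ''
  8: (6,4) 0 ''
  9: (4,3) 1 'h'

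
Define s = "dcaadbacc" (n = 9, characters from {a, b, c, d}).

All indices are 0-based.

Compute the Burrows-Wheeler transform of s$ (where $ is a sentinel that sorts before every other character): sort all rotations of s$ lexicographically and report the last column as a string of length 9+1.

ccbadcdaa$

rank  rotation    last
    0  $dcaadbacc  c
    1  aadbacc$dc  c
    2  acc$dcaadb  b
    3  adbacc$dca  a
    4  bacc$dcaad  d
    5  c$dcaadbac  c
    6  caadbacc$d  d
    7  cc$dcaadba  a
    8  dbacc$dcaa  a
    9  dcaadbacc$  $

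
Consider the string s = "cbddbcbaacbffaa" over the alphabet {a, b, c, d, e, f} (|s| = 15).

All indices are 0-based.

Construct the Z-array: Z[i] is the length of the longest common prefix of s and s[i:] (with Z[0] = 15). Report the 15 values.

Z[0]=15
i=1: i≥r, start 0; Z[1]=0
i=2: i≥r, start 0; Z[2]=0
i=3: i≥r, start 0; Z[3]=0
i=4: i≥r, start 0; Z[4]=0
i=5: i≥r, start 0; Z[5]=2 scan→box=[5,7)
i=6: min(r-i=1, Z[1]=0)=0; Z[6]=0
i=7: i≥r, start 0; Z[7]=0
i=8: i≥r, start 0; Z[8]=0
i=9: i≥r, start 0; Z[9]=2 scan→box=[9,11)
i=10: min(r-i=1, Z[1]=0)=0; Z[10]=0
i=11: i≥r, start 0; Z[11]=0
i=12: i≥r, start 0; Z[12]=0
i=13: i≥r, start 0; Z[13]=0
i=14: i≥r, start 0; Z[14]=0

[15, 0, 0, 0, 0, 2, 0, 0, 0, 2, 0, 0, 0, 0, 0]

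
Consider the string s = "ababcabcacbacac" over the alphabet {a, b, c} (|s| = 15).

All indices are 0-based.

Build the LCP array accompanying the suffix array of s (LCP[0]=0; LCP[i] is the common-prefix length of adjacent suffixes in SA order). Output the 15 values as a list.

[0, 2, 4, 1, 2, 2, 0, 2, 1, 3, 0, 1, 2, 3, 1]

rank | idx | suffix
   0 |   0 | ababcabcacbacac
   1 |   2 | abcabcacbacac
   2 |   5 | abcacbacac
   3 |  13 | ac
   4 |  11 | acac
   5 |   8 | acbacac
   6 |   1 | babcabcacbacac
   7 |  10 | bacac
   8 |   3 | bcabcacbacac
   9 |   6 | bcacbacac
  10 |  14 | c
  11 |   4 | cabcacbacac
  12 |  12 | cac
  13 |   7 | cacbacac
  14 |   9 | cbacac

SA = [0, 2, 5, 13, 11, 8, 1, 10, 3, 6, 14, 4, 12, 7, 9]
i: (SA[i-1],SA[i]) lcp shared
  1: (0,2) 2 'ab'
  2: (2,5) 4 'abca'
  3: (5,13) 1 'a'
  4: (13,11) 2 'ac'
  5: (11,8) 2 'ac'
  6: (8,1) 0 ''
  7: (1,10) 2 'ba'
  8: (10,3) 1 'b'
  9: (3,6) 3 'bca'
  10: (6,14) 0 ''
  11: (14,4) 1 'c'
  12: (4,12) 2 'ca'
  13: (12,7) 3 'cac'
  14: (7,9) 1 'c'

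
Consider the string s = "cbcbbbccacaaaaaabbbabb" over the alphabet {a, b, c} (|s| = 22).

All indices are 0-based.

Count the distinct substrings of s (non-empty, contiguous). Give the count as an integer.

rank | idx | suffix
   0 |  10 | aaaaaabbbabb
   1 |  11 | aaaaabbbabb
   2 |  12 | aaaabbbabb
   3 |  13 | aaabbbabb
   4 |  14 | aabbbabb
   5 |  19 | abb
   6 |  15 | abbbabb
   7 |   8 | acaaaaaabbbabb
   8 |  21 | b
   9 |  18 | babb
  10 |  20 | bb
  11 |  17 | bbabb
  12 |  16 | bbbabb
  13 |   3 | bbbccacaaaaaabbbabb
  14 |   4 | bbccacaaaaaabbbabb
  15 |   1 | bcbbbccacaaaaaabbbabb
  16 |   5 | bccacaaaaaabbbabb
  17 |   9 | caaaaaabbbabb
  18 |   7 | cacaaaaaabbbabb
  19 |   2 | cbbbccacaaaaaabbbabb
  20 |   0 | cbcbbbccacaaaaaabbbabb
  21 |   6 | ccacaaaaaabbbabb

SA = [10, 11, 12, 13, 14, 19, 15, 8, 21, 18, 20, 17, 16, 3, 4, 1, 5, 9, 7, 2, 0, 6]
i: (SA[i-1],SA[i]) lcp shared
  1: (10,11) 5 'aaaaa'
  2: (11,12) 4 'aaaa'
  3: (12,13) 3 'aaa'
  4: (13,14) 2 'aa'
  5: (14,19) 1 'a'
  6: (19,15) 3 'abb'
  7: (15,8) 1 'a'
  8: (8,21) 0 ''
  9: (21,18) 1 'b'
  10: (18,20) 1 'b'
  11: (20,17) 2 'bb'
  12: (17,16) 2 'bb'
  13: (16,3) 3 'bbb'
  14: (3,4) 2 'bb'
  15: (4,1) 1 'b'
  16: (1,5) 2 'bc'
  17: (5,9) 0 ''
  18: (9,7) 2 'ca'
  19: (7,2) 1 'c'
  20: (2,0) 2 'cb'
  21: (0,6) 1 'c'

n(n+1)/2 = 22·23/2 = 253
Σ LCP = 0 + 5 + 4 + 3 + 2 + 1 + 3 + 1 + 0 + 1 + 1 + 2 + 2 + 3 + 2 + 1 + 2 + 0 + 2 + 1 + 2 + 1 = 39
distinct = 253 − 39 = 214

214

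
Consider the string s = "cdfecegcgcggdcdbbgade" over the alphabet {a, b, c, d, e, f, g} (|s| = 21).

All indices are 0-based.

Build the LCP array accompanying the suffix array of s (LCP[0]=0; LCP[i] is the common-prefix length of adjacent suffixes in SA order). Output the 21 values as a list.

sorted suffixes:
  #0 SA[0]=18  'ade'
  #1 SA[1]=15  'bbgade'
  #2 SA[2]=16  'bgade'
  #3 SA[3]=13  'cdbbgade'
  #4 SA[4]=0  'cdfecegcgcggdcdbbgade'
  #5 SA[5]=4  'cegcgcggdcdbbgade'
  #6 SA[6]=7  'cgcggdcdbbgade'
  #7 SA[7]=9  'cggdcdbbgade'
  #8 SA[8]=14  'dbbgade'
  #9 SA[9]=12  'dcdbbgade'
  #10 SA[10]=19  'de'
  #11 SA[11]=1  'dfecegcgcggdcdbbgade'
  #12 SA[12]=20  'e'
  #13 SA[13]=3  'ecegcgcggdcdbbgade'
  #14 SA[14]=5  'egcgcggdcdbbgade'
  #15 SA[15]=2  'fecegcgcggdcdbbgade'
  #16 SA[16]=17  'gade'
  #17 SA[17]=6  'gcgcggdcdbbgade'
  #18 SA[18]=8  'gcggdcdbbgade'
  #19 SA[19]=11  'gdcdbbgade'
  #20 SA[20]=10  'ggdcdbbgade'

SA = [18, 15, 16, 13, 0, 4, 7, 9, 14, 12, 19, 1, 20, 3, 5, 2, 17, 6, 8, 11, 10]
rank  pair      lcp
   1  s[18:],s[15:]  0  ''
   2  s[15:],s[16:]  1  'b'
   3  s[16:],s[13:]  0  ''
   4  s[13:],s[0:]  2  'cd'
   5  s[0:],s[4:]  1  'c'
   6  s[4:],s[7:]  1  'c'
   7  s[7:],s[9:]  2  'cg'
   8  s[9:],s[14:]  0  ''
   9  s[14:],s[12:]  1  'd'
  10  s[12:],s[19:]  1  'd'
  11  s[19:],s[1:]  1  'd'
  12  s[1:],s[20:]  0  ''
  13  s[20:],s[3:]  1  'e'
  14  s[3:],s[5:]  1  'e'
  15  s[5:],s[2:]  0  ''
  16  s[2:],s[17:]  0  ''
  17  s[17:],s[6:]  1  'g'
  18  s[6:],s[8:]  3  'gcg'
  19  s[8:],s[11:]  1  'g'
  20  s[11:],s[10:]  1  'g'

[0, 0, 1, 0, 2, 1, 1, 2, 0, 1, 1, 1, 0, 1, 1, 0, 0, 1, 3, 1, 1]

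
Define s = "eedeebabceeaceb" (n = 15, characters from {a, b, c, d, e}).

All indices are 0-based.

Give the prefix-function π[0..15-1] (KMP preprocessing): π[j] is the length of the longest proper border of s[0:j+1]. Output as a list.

π[0] = 0
j=1 s[j]='e': π[1]=1 (border 'e')
j=2 s[j]='d': k: 1→0; π[2]=0 (border '')
j=3 s[j]='e': π[3]=1 (border 'e')
j=4 s[j]='e': π[4]=2 (border 'ee')
j=5 s[j]='b': k: 2→1→0; π[5]=0 (border '')
j=6 s[j]='a': π[6]=0 (border '')
j=7 s[j]='b': π[7]=0 (border '')
j=8 s[j]='c': π[8]=0 (border '')
j=9 s[j]='e': π[9]=1 (border 'e')
j=10 s[j]='e': π[10]=2 (border 'ee')
j=11 s[j]='a': k: 2→1→0; π[11]=0 (border '')
j=12 s[j]='c': π[12]=0 (border '')
j=13 s[j]='e': π[13]=1 (border 'e')
j=14 s[j]='b': k: 1→0; π[14]=0 (border '')

[0, 1, 0, 1, 2, 0, 0, 0, 0, 1, 2, 0, 0, 1, 0]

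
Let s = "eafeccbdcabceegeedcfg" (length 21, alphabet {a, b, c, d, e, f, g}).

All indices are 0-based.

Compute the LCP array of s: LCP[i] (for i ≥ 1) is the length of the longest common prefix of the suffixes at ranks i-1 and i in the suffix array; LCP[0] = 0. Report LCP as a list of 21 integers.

sorted suffixes:
  #0 SA[0]=9  'abceegeedcfg'
  #1 SA[1]=1  'afeccbdcabceegeedcfg'
  #2 SA[2]=10  'bceegeedcfg'
  #3 SA[3]=6  'bdcabceegeedcfg'
  #4 SA[4]=8  'cabceegeedcfg'
  #5 SA[5]=5  'cbdcabceegeedcfg'
  #6 SA[6]=4  'ccbdcabceegeedcfg'
  #7 SA[7]=11  'ceegeedcfg'
  #8 SA[8]=18  'cfg'
  #9 SA[9]=7  'dcabceegeedcfg'
  #10 SA[10]=17  'dcfg'
  #11 SA[11]=0  'eafeccbdcabceegeedcfg'
  #12 SA[12]=3  'eccbdcabceegeedcfg'
  #13 SA[13]=16  'edcfg'
  #14 SA[14]=15  'eedcfg'
  #15 SA[15]=12  'eegeedcfg'
  #16 SA[16]=13  'egeedcfg'
  #17 SA[17]=2  'feccbdcabceegeedcfg'
  #18 SA[18]=19  'fg'
  #19 SA[19]=20  'g'
  #20 SA[20]=14  'geedcfg'

SA = [9, 1, 10, 6, 8, 5, 4, 11, 18, 7, 17, 0, 3, 16, 15, 12, 13, 2, 19, 20, 14]
i: (SA[i-1],SA[i]) lcp shared
  1: (9,1) 1 'a'
  2: (1,10) 0 ''
  3: (10,6) 1 'b'
  4: (6,8) 0 ''
  5: (8,5) 1 'c'
  6: (5,4) 1 'c'
  7: (4,11) 1 'c'
  8: (11,18) 1 'c'
  9: (18,7) 0 ''
  10: (7,17) 2 'dc'
  11: (17,0) 0 ''
  12: (0,3) 1 'e'
  13: (3,16) 1 'e'
  14: (16,15) 1 'e'
  15: (15,12) 2 'ee'
  16: (12,13) 1 'e'
  17: (13,2) 0 ''
  18: (2,19) 1 'f'
  19: (19,20) 0 ''
  20: (20,14) 1 'g'

[0, 1, 0, 1, 0, 1, 1, 1, 1, 0, 2, 0, 1, 1, 1, 2, 1, 0, 1, 0, 1]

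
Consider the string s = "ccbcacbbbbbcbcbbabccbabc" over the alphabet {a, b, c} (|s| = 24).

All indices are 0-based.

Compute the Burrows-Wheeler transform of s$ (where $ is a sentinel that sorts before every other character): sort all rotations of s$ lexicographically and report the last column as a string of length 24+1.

cbbccbccbbbaccbabbcbacbb$

rank  rotation                   last
    0  $ccbcacbbbbbcbcbbabccbabc  c
    1  abc$ccbcacbbbbbcbcbbabccb  b
    2  abccbabc$ccbcacbbbbbcbcbb  b
    3  acbbbbbcbcbbabccbabc$ccbc  c
    4  babc$ccbcacbbbbbcbcbbabcc  c
    5  babccbabc$ccbcacbbbbbcbcb  b
    6  bbabccbabc$ccbcacbbbbbcbc  c
    7  bbbbbcbcbbabccbabc$ccbcac  c
    8  bbbbcbcbbabccbabc$ccbcacb  b
    9  bbbcbcbbabccbabc$ccbcacbb  b
   10  bbcbcbbabccbabc$ccbcacbbb  b
   11  bc$ccbcacbbbbbcbcbbabccba  a
   12  bcacbbbbbcbcbbabccbabc$cc  c
   13  bcbbabccbabc$ccbcacbbbbbc  c
   14  bcbcbbabccbabc$ccbcacbbbb  b
   15  bccbabc$ccbcacbbbbbcbcbba  a
   16  c$ccbcacbbbbbcbcbbabccbab  b
   17  cacbbbbbcbcbbabccbabc$ccb  b
   18  cbabc$ccbcacbbbbbcbcbbabc  c
   19  cbbabccbabc$ccbcacbbbbbcb  b
   20  cbbbbbcbcbbabccbabc$ccbca  a
   21  cbcacbbbbbcbcbbabccbabc$c  c
   22  cbcbbabccbabc$ccbcacbbbbb  b
   23  ccbabc$ccbcacbbbbbcbcbbab  b
   24  ccbcacbbbbbcbcbbabccbabc$  $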